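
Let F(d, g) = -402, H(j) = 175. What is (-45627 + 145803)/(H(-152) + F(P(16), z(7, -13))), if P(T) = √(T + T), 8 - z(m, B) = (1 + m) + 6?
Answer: -100176/227 ≈ -441.30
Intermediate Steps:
z(m, B) = 1 - m (z(m, B) = 8 - ((1 + m) + 6) = 8 - (7 + m) = 8 + (-7 - m) = 1 - m)
P(T) = √2*√T (P(T) = √(2*T) = √2*√T)
(-45627 + 145803)/(H(-152) + F(P(16), z(7, -13))) = (-45627 + 145803)/(175 - 402) = 100176/(-227) = 100176*(-1/227) = -100176/227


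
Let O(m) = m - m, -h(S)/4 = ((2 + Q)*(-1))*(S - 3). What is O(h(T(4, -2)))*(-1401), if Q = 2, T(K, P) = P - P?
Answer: 0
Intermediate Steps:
T(K, P) = 0
h(S) = -48 + 16*S (h(S) = -4*(2 + 2)*(-1)*(S - 3) = -4*4*(-1)*(-3 + S) = -(-16)*(-3 + S) = -4*(12 - 4*S) = -48 + 16*S)
O(m) = 0
O(h(T(4, -2)))*(-1401) = 0*(-1401) = 0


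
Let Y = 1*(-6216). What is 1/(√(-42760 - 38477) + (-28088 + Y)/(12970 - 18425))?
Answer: 187128320/2418548204341 - 29757025*I*√81237/2418548204341 ≈ 7.7372e-5 - 0.0035068*I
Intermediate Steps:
Y = -6216
1/(√(-42760 - 38477) + (-28088 + Y)/(12970 - 18425)) = 1/(√(-42760 - 38477) + (-28088 - 6216)/(12970 - 18425)) = 1/(√(-81237) - 34304/(-5455)) = 1/(I*√81237 - 34304*(-1/5455)) = 1/(I*√81237 + 34304/5455) = 1/(34304/5455 + I*√81237)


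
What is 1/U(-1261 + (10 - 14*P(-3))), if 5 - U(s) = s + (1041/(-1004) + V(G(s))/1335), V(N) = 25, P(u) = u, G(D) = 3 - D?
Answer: 268068/325707479 ≈ 0.00082303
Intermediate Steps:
U(s) = 1613267/268068 - s (U(s) = 5 - (s + (1041/(-1004) + 25/1335)) = 5 - (s + (1041*(-1/1004) + 25*(1/1335))) = 5 - (s + (-1041/1004 + 5/267)) = 5 - (s - 272927/268068) = 5 - (-272927/268068 + s) = 5 + (272927/268068 - s) = 1613267/268068 - s)
1/U(-1261 + (10 - 14*P(-3))) = 1/(1613267/268068 - (-1261 + (10 - 14*(-3)))) = 1/(1613267/268068 - (-1261 + (10 + 42))) = 1/(1613267/268068 - (-1261 + 52)) = 1/(1613267/268068 - 1*(-1209)) = 1/(1613267/268068 + 1209) = 1/(325707479/268068) = 268068/325707479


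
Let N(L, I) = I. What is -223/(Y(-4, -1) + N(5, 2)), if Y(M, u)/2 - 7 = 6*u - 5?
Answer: 223/6 ≈ 37.167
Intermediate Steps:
Y(M, u) = 4 + 12*u (Y(M, u) = 14 + 2*(6*u - 5) = 14 + 2*(-5 + 6*u) = 14 + (-10 + 12*u) = 4 + 12*u)
-223/(Y(-4, -1) + N(5, 2)) = -223/((4 + 12*(-1)) + 2) = -223/((4 - 12) + 2) = -223/(-8 + 2) = -223/(-6) = -223*(-1/6) = 223/6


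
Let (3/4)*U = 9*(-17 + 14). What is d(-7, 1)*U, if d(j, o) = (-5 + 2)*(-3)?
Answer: -324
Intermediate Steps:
d(j, o) = 9 (d(j, o) = -3*(-3) = 9)
U = -36 (U = 4*(9*(-17 + 14))/3 = 4*(9*(-3))/3 = (4/3)*(-27) = -36)
d(-7, 1)*U = 9*(-36) = -324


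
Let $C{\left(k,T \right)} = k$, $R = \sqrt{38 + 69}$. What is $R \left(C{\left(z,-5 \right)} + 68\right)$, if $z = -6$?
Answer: $62 \sqrt{107} \approx 641.33$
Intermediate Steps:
$R = \sqrt{107} \approx 10.344$
$R \left(C{\left(z,-5 \right)} + 68\right) = \sqrt{107} \left(-6 + 68\right) = \sqrt{107} \cdot 62 = 62 \sqrt{107}$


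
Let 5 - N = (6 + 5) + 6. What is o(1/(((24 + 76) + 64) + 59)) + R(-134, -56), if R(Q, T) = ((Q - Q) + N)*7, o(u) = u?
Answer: -18731/223 ≈ -83.995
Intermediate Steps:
N = -12 (N = 5 - ((6 + 5) + 6) = 5 - (11 + 6) = 5 - 1*17 = 5 - 17 = -12)
R(Q, T) = -84 (R(Q, T) = ((Q - Q) - 12)*7 = (0 - 12)*7 = -12*7 = -84)
o(1/(((24 + 76) + 64) + 59)) + R(-134, -56) = 1/(((24 + 76) + 64) + 59) - 84 = 1/((100 + 64) + 59) - 84 = 1/(164 + 59) - 84 = 1/223 - 84 = -18731/223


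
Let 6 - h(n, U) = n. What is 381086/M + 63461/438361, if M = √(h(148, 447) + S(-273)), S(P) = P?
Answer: 63461/438361 - 381086*I*√415/415 ≈ 0.14477 - 18707.0*I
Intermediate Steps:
h(n, U) = 6 - n
M = I*√415 (M = √((6 - 1*148) - 273) = √((6 - 148) - 273) = √(-142 - 273) = √(-415) = I*√415 ≈ 20.372*I)
381086/M + 63461/438361 = 381086/((I*√415)) + 63461/438361 = 381086*(-I*√415/415) + 63461*(1/438361) = -381086*I*√415/415 + 63461/438361 = 63461/438361 - 381086*I*√415/415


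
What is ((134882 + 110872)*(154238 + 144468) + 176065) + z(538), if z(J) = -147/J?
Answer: 39493703269135/538 ≈ 7.3408e+10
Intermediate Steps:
((134882 + 110872)*(154238 + 144468) + 176065) + z(538) = ((134882 + 110872)*(154238 + 144468) + 176065) - 147/538 = (245754*298706 + 176065) - 147*1/538 = (73408194324 + 176065) - 147/538 = 73408370389 - 147/538 = 39493703269135/538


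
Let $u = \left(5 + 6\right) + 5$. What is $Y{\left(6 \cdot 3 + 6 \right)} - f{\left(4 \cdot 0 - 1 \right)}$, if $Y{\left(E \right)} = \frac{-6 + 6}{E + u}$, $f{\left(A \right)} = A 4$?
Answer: $4$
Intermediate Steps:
$u = 16$ ($u = 11 + 5 = 16$)
$f{\left(A \right)} = 4 A$
$Y{\left(E \right)} = 0$ ($Y{\left(E \right)} = \frac{-6 + 6}{E + 16} = \frac{0}{16 + E} = 0$)
$Y{\left(6 \cdot 3 + 6 \right)} - f{\left(4 \cdot 0 - 1 \right)} = 0 - 4 \left(4 \cdot 0 - 1\right) = 0 - 4 \left(0 - 1\right) = 0 - 4 \left(-1\right) = 0 - -4 = 0 + 4 = 4$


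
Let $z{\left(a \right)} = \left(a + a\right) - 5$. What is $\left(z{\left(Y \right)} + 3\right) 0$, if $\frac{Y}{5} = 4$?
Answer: $0$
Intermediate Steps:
$Y = 20$ ($Y = 5 \cdot 4 = 20$)
$z{\left(a \right)} = -5 + 2 a$ ($z{\left(a \right)} = 2 a - 5 = -5 + 2 a$)
$\left(z{\left(Y \right)} + 3\right) 0 = \left(\left(-5 + 2 \cdot 20\right) + 3\right) 0 = \left(\left(-5 + 40\right) + 3\right) 0 = \left(35 + 3\right) 0 = 38 \cdot 0 = 0$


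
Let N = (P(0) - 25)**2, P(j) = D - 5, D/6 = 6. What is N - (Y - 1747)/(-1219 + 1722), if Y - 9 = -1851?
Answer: 21697/503 ≈ 43.135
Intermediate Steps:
Y = -1842 (Y = 9 - 1851 = -1842)
D = 36 (D = 6*6 = 36)
P(j) = 31 (P(j) = 36 - 5 = 31)
N = 36 (N = (31 - 25)**2 = 6**2 = 36)
N - (Y - 1747)/(-1219 + 1722) = 36 - (-1842 - 1747)/(-1219 + 1722) = 36 - (-3589)/503 = 36 - 1*(-3589/503) = 36 + 3589/503 = 21697/503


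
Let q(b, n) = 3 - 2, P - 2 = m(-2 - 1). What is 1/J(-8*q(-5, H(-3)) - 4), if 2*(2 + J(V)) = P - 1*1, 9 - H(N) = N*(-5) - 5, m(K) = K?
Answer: -⅓ ≈ -0.33333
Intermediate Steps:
P = -1 (P = 2 + (-2 - 1) = 2 - 3 = -1)
H(N) = 14 + 5*N (H(N) = 9 - (N*(-5) - 5) = 9 - (-5*N - 5) = 9 - (-5 - 5*N) = 9 + (5 + 5*N) = 14 + 5*N)
q(b, n) = 1
J(V) = -3 (J(V) = -2 + (-1 - 1*1)/2 = -2 + (-1 - 1)/2 = -2 + (½)*(-2) = -2 - 1 = -3)
1/J(-8*q(-5, H(-3)) - 4) = 1/(-3) = -⅓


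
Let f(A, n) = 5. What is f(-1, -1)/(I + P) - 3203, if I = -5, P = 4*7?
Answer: -73664/23 ≈ -3202.8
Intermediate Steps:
P = 28
f(-1, -1)/(I + P) - 3203 = 5/(-5 + 28) - 3203 = 5/23 - 3203 = -73664/23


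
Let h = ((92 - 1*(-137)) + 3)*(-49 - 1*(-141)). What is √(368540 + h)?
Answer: 2*√97471 ≈ 624.41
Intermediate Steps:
h = 21344 (h = ((92 + 137) + 3)*(-49 + 141) = (229 + 3)*92 = 232*92 = 21344)
√(368540 + h) = √(368540 + 21344) = √389884 = 2*√97471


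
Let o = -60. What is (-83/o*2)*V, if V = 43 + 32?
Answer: 415/2 ≈ 207.50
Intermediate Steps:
V = 75
(-83/o*2)*V = (-83/(-60)*2)*75 = (-83*(-1/60)*2)*75 = ((83/60)*2)*75 = (83/30)*75 = 415/2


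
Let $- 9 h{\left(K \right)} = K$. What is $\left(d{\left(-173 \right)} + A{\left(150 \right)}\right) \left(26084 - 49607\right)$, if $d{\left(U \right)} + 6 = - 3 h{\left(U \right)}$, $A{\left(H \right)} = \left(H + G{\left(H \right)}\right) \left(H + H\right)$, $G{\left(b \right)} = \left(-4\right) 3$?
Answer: $-972354569$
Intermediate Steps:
$G{\left(b \right)} = -12$
$h{\left(K \right)} = - \frac{K}{9}$
$A{\left(H \right)} = 2 H \left(-12 + H\right)$ ($A{\left(H \right)} = \left(H - 12\right) \left(H + H\right) = \left(-12 + H\right) 2 H = 2 H \left(-12 + H\right)$)
$d{\left(U \right)} = -6 + \frac{U}{3}$ ($d{\left(U \right)} = -6 - 3 \left(- \frac{U}{9}\right) = -6 + \frac{U}{3}$)
$\left(d{\left(-173 \right)} + A{\left(150 \right)}\right) \left(26084 - 49607\right) = \left(\left(-6 + \frac{1}{3} \left(-173\right)\right) + 2 \cdot 150 \left(-12 + 150\right)\right) \left(26084 - 49607\right) = \left(\left(-6 - \frac{173}{3}\right) + 2 \cdot 150 \cdot 138\right) \left(-23523\right) = \left(- \frac{191}{3} + 41400\right) \left(-23523\right) = \frac{124009}{3} \left(-23523\right) = -972354569$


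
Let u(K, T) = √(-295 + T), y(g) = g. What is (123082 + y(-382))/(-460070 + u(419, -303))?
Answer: -2171176500/8140938673 - 61350*I*√598/105832202749 ≈ -0.2667 - 1.4176e-5*I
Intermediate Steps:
(123082 + y(-382))/(-460070 + u(419, -303)) = (123082 - 382)/(-460070 + √(-295 - 303)) = 122700/(-460070 + √(-598)) = 122700/(-460070 + I*√598)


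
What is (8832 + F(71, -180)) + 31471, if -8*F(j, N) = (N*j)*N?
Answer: -247247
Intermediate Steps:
F(j, N) = -j*N²/8 (F(j, N) = -N*j*N/8 = -j*N²/8)
(8832 + F(71, -180)) + 31471 = (8832 - ⅛*71*(-180)²) + 31471 = (8832 - ⅛*71*32400) + 31471 = (8832 - 287550) + 31471 = -278718 + 31471 = -247247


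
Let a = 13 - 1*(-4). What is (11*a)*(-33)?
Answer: -6171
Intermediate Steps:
a = 17 (a = 13 + 4 = 17)
(11*a)*(-33) = (11*17)*(-33) = 187*(-33) = -6171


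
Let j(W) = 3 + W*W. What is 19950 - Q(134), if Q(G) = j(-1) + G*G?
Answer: 1990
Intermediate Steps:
j(W) = 3 + W²
Q(G) = 4 + G² (Q(G) = (3 + (-1)²) + G*G = (3 + 1) + G² = 4 + G²)
19950 - Q(134) = 19950 - (4 + 134²) = 19950 - (4 + 17956) = 19950 - 1*17960 = 19950 - 17960 = 1990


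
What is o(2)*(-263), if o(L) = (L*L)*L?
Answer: -2104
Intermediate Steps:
o(L) = L³ (o(L) = L²*L = L³)
o(2)*(-263) = 2³*(-263) = 8*(-263) = -2104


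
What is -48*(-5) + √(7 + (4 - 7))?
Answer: 242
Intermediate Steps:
-48*(-5) + √(7 + (4 - 7)) = 240 + √(7 - 3) = 240 + √4 = 240 + 2 = 242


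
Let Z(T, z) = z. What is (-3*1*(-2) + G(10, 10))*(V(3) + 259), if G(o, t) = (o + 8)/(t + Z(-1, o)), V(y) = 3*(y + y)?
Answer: 19113/10 ≈ 1911.3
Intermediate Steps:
V(y) = 6*y (V(y) = 3*(2*y) = 6*y)
G(o, t) = (8 + o)/(o + t) (G(o, t) = (o + 8)/(t + o) = (8 + o)/(o + t))
(-3*1*(-2) + G(10, 10))*(V(3) + 259) = (-3*1*(-2) + (8 + 10)/(10 + 10))*(6*3 + 259) = (-3*(-2) + 18/20)*(18 + 259) = (6 + (1/20)*18)*277 = (6 + 9/10)*277 = (69/10)*277 = 19113/10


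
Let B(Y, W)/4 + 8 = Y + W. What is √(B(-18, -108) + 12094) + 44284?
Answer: 44284 + √11558 ≈ 44392.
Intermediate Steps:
B(Y, W) = -32 + 4*W + 4*Y (B(Y, W) = -32 + 4*(Y + W) = -32 + 4*(W + Y) = -32 + (4*W + 4*Y) = -32 + 4*W + 4*Y)
√(B(-18, -108) + 12094) + 44284 = √((-32 + 4*(-108) + 4*(-18)) + 12094) + 44284 = √((-32 - 432 - 72) + 12094) + 44284 = √(-536 + 12094) + 44284 = √11558 + 44284 = 44284 + √11558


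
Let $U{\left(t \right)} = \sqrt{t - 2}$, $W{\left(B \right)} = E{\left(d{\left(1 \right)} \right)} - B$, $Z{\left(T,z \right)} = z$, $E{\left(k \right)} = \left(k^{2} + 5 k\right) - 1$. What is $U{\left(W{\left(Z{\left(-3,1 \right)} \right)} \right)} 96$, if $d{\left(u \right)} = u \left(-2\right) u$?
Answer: $96 i \sqrt{10} \approx 303.58 i$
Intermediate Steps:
$d{\left(u \right)} = - 2 u^{2}$ ($d{\left(u \right)} = - 2 u u = - 2 u^{2}$)
$E{\left(k \right)} = -1 + k^{2} + 5 k$
$W{\left(B \right)} = -7 - B$ ($W{\left(B \right)} = \left(-1 + \left(- 2 \cdot 1^{2}\right)^{2} + 5 \left(- 2 \cdot 1^{2}\right)\right) - B = \left(-1 + \left(\left(-2\right) 1\right)^{2} + 5 \left(\left(-2\right) 1\right)\right) - B = \left(-1 + \left(-2\right)^{2} + 5 \left(-2\right)\right) - B = \left(-1 + 4 - 10\right) - B = -7 - B$)
$U{\left(t \right)} = \sqrt{-2 + t}$
$U{\left(W{\left(Z{\left(-3,1 \right)} \right)} \right)} 96 = \sqrt{-2 - 8} \cdot 96 = \sqrt{-10} \cdot 96 = i \sqrt{10} \cdot 96 = 96 i \sqrt{10}$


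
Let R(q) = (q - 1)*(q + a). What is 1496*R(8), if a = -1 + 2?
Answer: 94248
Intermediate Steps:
a = 1
R(q) = (1 + q)*(-1 + q) (R(q) = (q - 1)*(q + 1) = (-1 + q)*(1 + q) = (1 + q)*(-1 + q))
1496*R(8) = 1496*(-1 + 8²) = 1496*(-1 + 64) = 1496*63 = 94248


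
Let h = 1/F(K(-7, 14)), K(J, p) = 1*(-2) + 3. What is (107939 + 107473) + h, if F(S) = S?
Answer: 215413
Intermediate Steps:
K(J, p) = 1 (K(J, p) = -2 + 3 = 1)
h = 1 (h = 1/1 = 1)
(107939 + 107473) + h = (107939 + 107473) + 1 = 215412 + 1 = 215413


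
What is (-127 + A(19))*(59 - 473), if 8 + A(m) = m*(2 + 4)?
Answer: 8694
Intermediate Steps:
A(m) = -8 + 6*m (A(m) = -8 + m*(2 + 4) = -8 + m*6 = -8 + 6*m)
(-127 + A(19))*(59 - 473) = (-127 + (-8 + 6*19))*(59 - 473) = (-127 + (-8 + 114))*(-414) = (-127 + 106)*(-414) = -21*(-414) = 8694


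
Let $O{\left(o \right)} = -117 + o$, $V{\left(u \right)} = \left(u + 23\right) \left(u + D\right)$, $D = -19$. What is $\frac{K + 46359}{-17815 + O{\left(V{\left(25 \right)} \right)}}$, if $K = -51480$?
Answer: $\frac{5121}{17644} \approx 0.29024$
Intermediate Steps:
$V{\left(u \right)} = \left(-19 + u\right) \left(23 + u\right)$ ($V{\left(u \right)} = \left(u + 23\right) \left(u - 19\right) = \left(23 + u\right) \left(-19 + u\right) = \left(-19 + u\right) \left(23 + u\right)$)
$\frac{K + 46359}{-17815 + O{\left(V{\left(25 \right)} \right)}} = \frac{-51480 + 46359}{-17815 + \left(-117 + \left(-437 + 25^{2} + 4 \cdot 25\right)\right)} = - \frac{5121}{-17815 + \left(-117 + \left(-437 + 625 + 100\right)\right)} = - \frac{5121}{-17815 + \left(-117 + 288\right)} = - \frac{5121}{-17815 + 171} = - \frac{5121}{-17644} = \left(-5121\right) \left(- \frac{1}{17644}\right) = \frac{5121}{17644}$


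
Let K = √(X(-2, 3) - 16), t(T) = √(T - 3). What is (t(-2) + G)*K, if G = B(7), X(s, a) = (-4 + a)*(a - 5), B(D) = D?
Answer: -√70 + 7*I*√14 ≈ -8.3666 + 26.192*I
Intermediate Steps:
X(s, a) = (-5 + a)*(-4 + a) (X(s, a) = (-4 + a)*(-5 + a) = (-5 + a)*(-4 + a))
t(T) = √(-3 + T)
G = 7
K = I*√14 (K = √((20 + 3² - 9*3) - 16) = √((20 + 9 - 27) - 16) = √(2 - 16) = √(-14) = I*√14 ≈ 3.7417*I)
(t(-2) + G)*K = (√(-3 - 2) + 7)*(I*√14) = (√(-5) + 7)*(I*√14) = (I*√5 + 7)*(I*√14) = (7 + I*√5)*(I*√14) = I*√14*(7 + I*√5)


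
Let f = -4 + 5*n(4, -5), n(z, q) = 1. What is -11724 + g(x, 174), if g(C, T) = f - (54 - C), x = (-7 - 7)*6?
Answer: -11861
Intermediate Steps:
x = -84 (x = -14*6 = -84)
f = 1 (f = -4 + 5*1 = -4 + 5 = 1)
g(C, T) = -53 + C (g(C, T) = 1 - (54 - C) = 1 + (-54 + C) = -53 + C)
-11724 + g(x, 174) = -11724 + (-53 - 84) = -11724 - 137 = -11861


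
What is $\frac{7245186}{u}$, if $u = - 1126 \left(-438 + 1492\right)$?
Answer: $- \frac{3622593}{593402} \approx -6.1048$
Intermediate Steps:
$u = -1186804$ ($u = \left(-1126\right) 1054 = -1186804$)
$\frac{7245186}{u} = \frac{7245186}{-1186804} = 7245186 \left(- \frac{1}{1186804}\right) = - \frac{3622593}{593402}$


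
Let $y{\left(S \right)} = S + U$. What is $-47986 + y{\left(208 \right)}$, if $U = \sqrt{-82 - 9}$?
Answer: $-47778 + i \sqrt{91} \approx -47778.0 + 9.5394 i$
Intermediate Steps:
$U = i \sqrt{91}$ ($U = \sqrt{-91} = i \sqrt{91} \approx 9.5394 i$)
$y{\left(S \right)} = S + i \sqrt{91}$
$-47986 + y{\left(208 \right)} = -47986 + \left(208 + i \sqrt{91}\right) = -47778 + i \sqrt{91}$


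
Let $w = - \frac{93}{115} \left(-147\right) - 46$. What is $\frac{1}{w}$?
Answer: $\frac{115}{8381} \approx 0.013722$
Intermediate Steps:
$w = \frac{8381}{115}$ ($w = \left(-93\right) \frac{1}{115} \left(-147\right) - 46 = \left(- \frac{93}{115}\right) \left(-147\right) - 46 = \frac{13671}{115} - 46 = \frac{8381}{115} \approx 72.878$)
$\frac{1}{w} = \frac{1}{\frac{8381}{115}} = \frac{115}{8381}$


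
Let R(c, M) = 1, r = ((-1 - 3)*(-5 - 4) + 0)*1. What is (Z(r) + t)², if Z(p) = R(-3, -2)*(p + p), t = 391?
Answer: 214369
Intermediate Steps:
r = 36 (r = (-4*(-9) + 0)*1 = (36 + 0)*1 = 36*1 = 36)
Z(p) = 2*p (Z(p) = 1*(p + p) = 1*(2*p) = 2*p)
(Z(r) + t)² = (2*36 + 391)² = (72 + 391)² = 463² = 214369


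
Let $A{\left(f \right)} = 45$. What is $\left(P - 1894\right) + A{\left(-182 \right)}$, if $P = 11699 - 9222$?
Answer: $628$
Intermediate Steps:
$P = 2477$ ($P = 11699 - 9222 = 2477$)
$\left(P - 1894\right) + A{\left(-182 \right)} = \left(2477 - 1894\right) + 45 = 583 + 45 = 628$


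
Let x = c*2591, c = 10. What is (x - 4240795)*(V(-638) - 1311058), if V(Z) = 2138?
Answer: 5516947274200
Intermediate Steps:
x = 25910 (x = 10*2591 = 25910)
(x - 4240795)*(V(-638) - 1311058) = (25910 - 4240795)*(2138 - 1311058) = -4214885*(-1308920) = 5516947274200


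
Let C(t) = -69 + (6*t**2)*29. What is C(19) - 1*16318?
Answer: 46427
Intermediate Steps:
C(t) = -69 + 174*t**2
C(19) - 1*16318 = (-69 + 174*19**2) - 1*16318 = (-69 + 174*361) - 16318 = (-69 + 62814) - 16318 = 62745 - 16318 = 46427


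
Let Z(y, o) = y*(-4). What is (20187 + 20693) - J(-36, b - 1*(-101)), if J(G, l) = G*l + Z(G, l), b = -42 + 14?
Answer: 43364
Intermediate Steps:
b = -28
Z(y, o) = -4*y
J(G, l) = -4*G + G*l (J(G, l) = G*l - 4*G = -4*G + G*l)
(20187 + 20693) - J(-36, b - 1*(-101)) = (20187 + 20693) - (-36)*(-4 + (-28 - 1*(-101))) = 40880 - (-36)*(-4 + (-28 + 101)) = 40880 - (-36)*(-4 + 73) = 40880 - (-36)*69 = 40880 - 1*(-2484) = 40880 + 2484 = 43364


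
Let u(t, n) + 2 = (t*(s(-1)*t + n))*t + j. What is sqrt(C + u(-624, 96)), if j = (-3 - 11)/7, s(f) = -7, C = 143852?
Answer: 2*sqrt(434579578) ≈ 41693.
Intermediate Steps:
j = -2 (j = -14*1/7 = -2)
u(t, n) = -4 + t**2*(n - 7*t) (u(t, n) = -2 + ((t*(-7*t + n))*t - 2) = -2 + ((t*(n - 7*t))*t - 2) = -2 + (t**2*(n - 7*t) - 2) = -2 + (-2 + t**2*(n - 7*t)) = -4 + t**2*(n - 7*t))
sqrt(C + u(-624, 96)) = sqrt(143852 + (-4 - 7*(-624)**3 + 96*(-624)**2)) = sqrt(143852 + (-4 - 7*(-242970624) + 96*389376)) = sqrt(143852 + (-4 + 1700794368 + 37380096)) = sqrt(143852 + 1738174460) = sqrt(1738318312) = 2*sqrt(434579578)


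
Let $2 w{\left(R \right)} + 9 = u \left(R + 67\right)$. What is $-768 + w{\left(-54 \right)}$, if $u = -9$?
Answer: $-831$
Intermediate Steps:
$w{\left(R \right)} = -306 - \frac{9 R}{2}$ ($w{\left(R \right)} = - \frac{9}{2} + \frac{\left(-9\right) \left(R + 67\right)}{2} = - \frac{9}{2} + \frac{\left(-9\right) \left(67 + R\right)}{2} = - \frac{9}{2} + \frac{-603 - 9 R}{2} = - \frac{9}{2} - \left(\frac{603}{2} + \frac{9 R}{2}\right) = -306 - \frac{9 R}{2}$)
$-768 + w{\left(-54 \right)} = -768 - 63 = -831$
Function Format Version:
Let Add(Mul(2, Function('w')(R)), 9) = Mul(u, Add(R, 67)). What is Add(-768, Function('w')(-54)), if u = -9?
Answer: -831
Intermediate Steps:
Function('w')(R) = Add(-306, Mul(Rational(-9, 2), R)) (Function('w')(R) = Add(Rational(-9, 2), Mul(Rational(1, 2), Mul(-9, Add(R, 67)))) = Add(Rational(-9, 2), Mul(Rational(1, 2), Mul(-9, Add(67, R)))) = Add(Rational(-9, 2), Mul(Rational(1, 2), Add(-603, Mul(-9, R)))) = Add(Rational(-9, 2), Add(Rational(-603, 2), Mul(Rational(-9, 2), R))) = Add(-306, Mul(Rational(-9, 2), R)))
Add(-768, Function('w')(-54)) = Add(-768, Add(-306, Mul(Rational(-9, 2), -54))) = Add(-768, Add(-306, 243)) = Add(-768, -63) = -831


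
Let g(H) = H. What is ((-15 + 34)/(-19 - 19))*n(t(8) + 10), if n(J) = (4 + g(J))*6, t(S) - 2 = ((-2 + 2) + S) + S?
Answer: -96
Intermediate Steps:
t(S) = 2 + 2*S (t(S) = 2 + (((-2 + 2) + S) + S) = 2 + ((0 + S) + S) = 2 + (S + S) = 2 + 2*S)
n(J) = 24 + 6*J (n(J) = (4 + J)*6 = 24 + 6*J)
((-15 + 34)/(-19 - 19))*n(t(8) + 10) = ((-15 + 34)/(-19 - 19))*(24 + 6*((2 + 2*8) + 10)) = (19/(-38))*(24 + 6*((2 + 16) + 10)) = (19*(-1/38))*(24 + 6*(18 + 10)) = -(24 + 6*28)/2 = -(24 + 168)/2 = -½*192 = -96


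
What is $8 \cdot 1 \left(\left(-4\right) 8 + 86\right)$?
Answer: $432$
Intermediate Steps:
$8 \cdot 1 \left(\left(-4\right) 8 + 86\right) = 8 \left(-32 + 86\right) = 8 \cdot 54 = 432$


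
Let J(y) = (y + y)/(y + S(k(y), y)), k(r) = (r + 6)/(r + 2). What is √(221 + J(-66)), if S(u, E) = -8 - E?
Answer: 5*√38/2 ≈ 15.411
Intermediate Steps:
k(r) = (6 + r)/(2 + r)
J(y) = -y/4 (J(y) = (y + y)/(y + (-8 - y)) = (2*y)/(-8) = (2*y)*(-⅛) = -y/4)
√(221 + J(-66)) = √(221 - ¼*(-66)) = √(221 + 33/2) = √(475/2) = 5*√38/2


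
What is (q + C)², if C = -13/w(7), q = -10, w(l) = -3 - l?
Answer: 7569/100 ≈ 75.690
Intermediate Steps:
C = 13/10 (C = -13/(-3 - 1*7) = -13/(-3 - 7) = -13/(-10) = -13*(-⅒) = 13/10 ≈ 1.3000)
(q + C)² = (-10 + 13/10)² = (-87/10)² = 7569/100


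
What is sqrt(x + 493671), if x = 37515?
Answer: sqrt(531186) ≈ 728.83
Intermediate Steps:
sqrt(x + 493671) = sqrt(37515 + 493671) = sqrt(531186)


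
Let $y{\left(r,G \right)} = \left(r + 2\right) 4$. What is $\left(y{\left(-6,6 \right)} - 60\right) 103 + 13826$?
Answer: $5998$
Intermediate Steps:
$y{\left(r,G \right)} = 8 + 4 r$ ($y{\left(r,G \right)} = \left(2 + r\right) 4 = 8 + 4 r$)
$\left(y{\left(-6,6 \right)} - 60\right) 103 + 13826 = \left(\left(8 + 4 \left(-6\right)\right) - 60\right) 103 + 13826 = \left(\left(8 - 24\right) - 60\right) 103 + 13826 = \left(-16 - 60\right) 103 + 13826 = \left(-76\right) 103 + 13826 = -7828 + 13826 = 5998$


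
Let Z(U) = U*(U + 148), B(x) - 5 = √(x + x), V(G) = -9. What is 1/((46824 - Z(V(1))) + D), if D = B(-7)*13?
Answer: 24070/1158730983 - 13*I*√14/2317461966 ≈ 2.0773e-5 - 2.0989e-8*I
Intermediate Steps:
B(x) = 5 + √2*√x (B(x) = 5 + √(x + x) = 5 + √(2*x) = 5 + √2*√x)
Z(U) = U*(148 + U)
D = 65 + 13*I*√14 (D = (5 + √2*√(-7))*13 = (5 + √2*(I*√7))*13 = (5 + I*√14)*13 = 65 + 13*I*√14 ≈ 65.0 + 48.642*I)
1/((46824 - Z(V(1))) + D) = 1/((46824 - (-9)*(148 - 9)) + (65 + 13*I*√14)) = 1/((46824 - (-9)*139) + (65 + 13*I*√14)) = 1/((46824 - 1*(-1251)) + (65 + 13*I*√14)) = 1/((46824 + 1251) + (65 + 13*I*√14)) = 1/(48075 + (65 + 13*I*√14)) = 1/(48140 + 13*I*√14)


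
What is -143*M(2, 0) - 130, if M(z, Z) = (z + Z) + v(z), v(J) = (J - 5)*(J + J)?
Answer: 1300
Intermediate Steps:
v(J) = 2*J*(-5 + J) (v(J) = (-5 + J)*(2*J) = 2*J*(-5 + J))
M(z, Z) = Z + z + 2*z*(-5 + z) (M(z, Z) = (z + Z) + 2*z*(-5 + z) = (Z + z) + 2*z*(-5 + z) = Z + z + 2*z*(-5 + z))
-143*M(2, 0) - 130 = -143*(0 + 2 + 2*2*(-5 + 2)) - 130 = -143*(0 + 2 + 2*2*(-3)) - 130 = -143*(0 + 2 - 12) - 130 = -143*(-10) - 130 = 1430 - 130 = 1300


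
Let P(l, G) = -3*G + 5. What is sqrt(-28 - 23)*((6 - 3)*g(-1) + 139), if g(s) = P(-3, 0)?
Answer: 154*I*sqrt(51) ≈ 1099.8*I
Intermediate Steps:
P(l, G) = 5 - 3*G
g(s) = 5 (g(s) = 5 - 3*0 = 5 + 0 = 5)
sqrt(-28 - 23)*((6 - 3)*g(-1) + 139) = sqrt(-28 - 23)*((6 - 3)*5 + 139) = sqrt(-51)*(3*5 + 139) = (I*sqrt(51))*(15 + 139) = (I*sqrt(51))*154 = 154*I*sqrt(51)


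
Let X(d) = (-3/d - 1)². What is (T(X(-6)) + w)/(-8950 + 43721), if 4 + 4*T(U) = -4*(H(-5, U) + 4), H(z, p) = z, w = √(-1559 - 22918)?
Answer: I*√24477/34771 ≈ 0.0044995*I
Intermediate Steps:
w = I*√24477 (w = √(-24477) = I*√24477 ≈ 156.45*I)
X(d) = (-1 - 3/d)²
T(U) = 0 (T(U) = -1 + (-4*(-5 + 4))/4 = -1 + (-4*(-1))/4 = -1 + (¼)*4 = -1 + 1 = 0)
(T(X(-6)) + w)/(-8950 + 43721) = (0 + I*√24477)/(-8950 + 43721) = (I*√24477)/34771 = (I*√24477)*(1/34771) = I*√24477/34771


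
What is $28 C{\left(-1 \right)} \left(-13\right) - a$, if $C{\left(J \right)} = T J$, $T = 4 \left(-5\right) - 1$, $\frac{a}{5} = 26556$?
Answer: $-140424$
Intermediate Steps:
$a = 132780$ ($a = 5 \cdot 26556 = 132780$)
$T = -21$ ($T = -20 - 1 = -21$)
$C{\left(J \right)} = - 21 J$
$28 C{\left(-1 \right)} \left(-13\right) - a = 28 \left(\left(-21\right) \left(-1\right)\right) \left(-13\right) - 132780 = 28 \cdot 21 \left(-13\right) - 132780 = 588 \left(-13\right) - 132780 = -7644 - 132780 = -140424$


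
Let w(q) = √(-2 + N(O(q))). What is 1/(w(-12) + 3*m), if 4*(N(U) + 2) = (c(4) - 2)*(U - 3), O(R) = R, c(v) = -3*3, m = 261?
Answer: 3132/2452207 - 2*√149/2452207 ≈ 0.0012673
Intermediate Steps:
c(v) = -9
N(U) = 25/4 - 11*U/4 (N(U) = -2 + ((-9 - 2)*(U - 3))/4 = -2 + (-11*(-3 + U))/4 = -2 + (33 - 11*U)/4 = -2 + (33/4 - 11*U/4) = 25/4 - 11*U/4)
w(q) = √(17/4 - 11*q/4) (w(q) = √(-2 + (25/4 - 11*q/4)) = √(17/4 - 11*q/4))
1/(w(-12) + 3*m) = 1/(√(17 - 11*(-12))/2 + 3*261) = 1/(√(17 + 132)/2 + 783) = 1/(√149/2 + 783) = 1/(783 + √149/2)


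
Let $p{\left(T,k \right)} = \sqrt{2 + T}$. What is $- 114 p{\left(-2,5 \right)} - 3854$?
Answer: $-3854$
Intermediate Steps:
$- 114 p{\left(-2,5 \right)} - 3854 = - 114 \sqrt{2 - 2} - 3854 = - 114 \sqrt{0} - 3854 = \left(-114\right) 0 - 3854 = 0 - 3854 = -3854$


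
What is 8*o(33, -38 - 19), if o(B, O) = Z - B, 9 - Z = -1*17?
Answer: -56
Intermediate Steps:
Z = 26 (Z = 9 - (-1)*17 = 9 - 1*(-17) = 9 + 17 = 26)
o(B, O) = 26 - B
8*o(33, -38 - 19) = 8*(26 - 1*33) = 8*(26 - 33) = 8*(-7) = -56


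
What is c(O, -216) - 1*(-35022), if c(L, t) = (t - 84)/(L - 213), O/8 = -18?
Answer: 4167718/119 ≈ 35023.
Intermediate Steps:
O = -144 (O = 8*(-18) = -144)
c(L, t) = (-84 + t)/(-213 + L)
c(O, -216) - 1*(-35022) = (-84 - 216)/(-213 - 144) - 1*(-35022) = -300/(-357) + 35022 = -1/357*(-300) + 35022 = 100/119 + 35022 = 4167718/119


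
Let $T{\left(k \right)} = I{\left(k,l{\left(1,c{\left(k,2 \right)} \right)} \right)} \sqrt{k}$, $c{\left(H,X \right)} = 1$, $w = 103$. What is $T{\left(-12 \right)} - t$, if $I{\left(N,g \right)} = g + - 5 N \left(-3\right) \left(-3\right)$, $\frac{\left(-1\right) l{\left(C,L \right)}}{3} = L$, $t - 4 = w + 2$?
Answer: $-109 + 1074 i \sqrt{3} \approx -109.0 + 1860.2 i$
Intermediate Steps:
$t = 109$ ($t = 4 + \left(103 + 2\right) = 4 + 105 = 109$)
$l{\left(C,L \right)} = - 3 L$
$I{\left(N,g \right)} = g - 45 N$ ($I{\left(N,g \right)} = g + - 5 \left(- 3 N\right) \left(-3\right) = g + 15 N \left(-3\right) = g - 45 N$)
$T{\left(k \right)} = \sqrt{k} \left(-3 - 45 k\right)$ ($T{\left(k \right)} = \left(\left(-3\right) 1 - 45 k\right) \sqrt{k} = \left(-3 - 45 k\right) \sqrt{k} = \sqrt{k} \left(-3 - 45 k\right)$)
$T{\left(-12 \right)} - t = \sqrt{-12} \left(-3 - -540\right) - 109 = 2 i \sqrt{3} \left(-3 + 540\right) - 109 = 2 i \sqrt{3} \cdot 537 - 109 = 1074 i \sqrt{3} - 109 = -109 + 1074 i \sqrt{3}$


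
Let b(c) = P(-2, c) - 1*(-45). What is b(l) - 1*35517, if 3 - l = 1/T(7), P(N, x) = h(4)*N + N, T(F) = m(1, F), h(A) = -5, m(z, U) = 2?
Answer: -35464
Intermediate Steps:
T(F) = 2
P(N, x) = -4*N (P(N, x) = -5*N + N = -4*N)
l = 5/2 (l = 3 - 1/2 = 3 - 1*½ = 3 - ½ = 5/2 ≈ 2.5000)
b(c) = 53 (b(c) = -4*(-2) - 1*(-45) = 8 + 45 = 53)
b(l) - 1*35517 = 53 - 1*35517 = 53 - 35517 = -35464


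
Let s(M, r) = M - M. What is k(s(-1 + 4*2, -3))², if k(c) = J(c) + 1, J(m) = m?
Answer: 1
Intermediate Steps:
s(M, r) = 0
k(c) = 1 + c (k(c) = c + 1 = 1 + c)
k(s(-1 + 4*2, -3))² = (1 + 0)² = 1² = 1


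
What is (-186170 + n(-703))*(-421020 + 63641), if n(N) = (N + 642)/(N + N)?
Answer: 93545725492461/1406 ≈ 6.6533e+10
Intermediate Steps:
n(N) = (642 + N)/(2*N) (n(N) = (642 + N)/((2*N)) = (642 + N)*(1/(2*N)) = (642 + N)/(2*N))
(-186170 + n(-703))*(-421020 + 63641) = (-186170 + (1/2)*(642 - 703)/(-703))*(-421020 + 63641) = (-186170 + (1/2)*(-1/703)*(-61))*(-357379) = (-186170 + 61/1406)*(-357379) = -261754959/1406*(-357379) = 93545725492461/1406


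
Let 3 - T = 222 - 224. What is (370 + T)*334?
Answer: 125250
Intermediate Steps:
T = 5 (T = 3 - (222 - 224) = 3 - 1*(-2) = 3 + 2 = 5)
(370 + T)*334 = (370 + 5)*334 = 375*334 = 125250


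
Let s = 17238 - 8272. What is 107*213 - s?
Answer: 13825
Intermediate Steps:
s = 8966
107*213 - s = 107*213 - 1*8966 = 22791 - 8966 = 13825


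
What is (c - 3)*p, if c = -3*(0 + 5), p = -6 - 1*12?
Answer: 324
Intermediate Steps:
p = -18 (p = -6 - 12 = -18)
c = -15 (c = -3*5 = -15)
(c - 3)*p = (-15 - 3)*(-18) = -18*(-18) = 324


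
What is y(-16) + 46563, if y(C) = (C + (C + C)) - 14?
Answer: 46501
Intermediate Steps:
y(C) = -14 + 3*C (y(C) = (C + 2*C) - 14 = 3*C - 14 = -14 + 3*C)
y(-16) + 46563 = (-14 + 3*(-16)) + 46563 = (-14 - 48) + 46563 = -62 + 46563 = 46501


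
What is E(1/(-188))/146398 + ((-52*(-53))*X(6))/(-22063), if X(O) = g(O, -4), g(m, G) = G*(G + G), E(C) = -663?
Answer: -12925760185/3229979074 ≈ -4.0018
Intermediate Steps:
g(m, G) = 2*G**2 (g(m, G) = G*(2*G) = 2*G**2)
X(O) = 32 (X(O) = 2*(-4)**2 = 2*16 = 32)
E(1/(-188))/146398 + ((-52*(-53))*X(6))/(-22063) = -663/146398 + (-52*(-53)*32)/(-22063) = -663*1/146398 + (2756*32)*(-1/22063) = -663/146398 + 88192*(-1/22063) = -663/146398 - 88192/22063 = -12925760185/3229979074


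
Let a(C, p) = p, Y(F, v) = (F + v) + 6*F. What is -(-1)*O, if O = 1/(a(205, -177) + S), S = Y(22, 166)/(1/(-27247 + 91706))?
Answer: 1/20626703 ≈ 4.8481e-8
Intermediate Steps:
Y(F, v) = v + 7*F
S = 20626880 (S = (166 + 7*22)/(1/(-27247 + 91706)) = (166 + 154)/(1/64459) = 320/(1/64459) = 320*64459 = 20626880)
O = 1/20626703 (O = 1/(-177 + 20626880) = 1/20626703 ≈ 4.8481e-8)
-(-1)*O = -(-1)/20626703 = -1*(-1/20626703) = 1/20626703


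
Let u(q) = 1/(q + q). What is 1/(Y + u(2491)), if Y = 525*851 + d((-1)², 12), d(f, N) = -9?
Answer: 4982/2225788213 ≈ 2.2383e-6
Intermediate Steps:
u(q) = 1/(2*q)
Y = 446766 (Y = 525*851 - 9 = 446775 - 9 = 446766)
1/(Y + u(2491)) = 1/(446766 + (½)/2491) = 1/(446766 + (½)*(1/2491)) = 1/(446766 + 1/4982) = 1/(2225788213/4982) = 4982/2225788213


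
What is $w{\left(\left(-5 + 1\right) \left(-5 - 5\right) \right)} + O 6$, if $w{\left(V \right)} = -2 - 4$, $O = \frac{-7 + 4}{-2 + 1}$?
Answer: $12$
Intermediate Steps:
$O = 3$ ($O = - \frac{3}{-1} = \left(-3\right) \left(-1\right) = 3$)
$w{\left(V \right)} = -6$ ($w{\left(V \right)} = -2 - 4 = -6$)
$w{\left(\left(-5 + 1\right) \left(-5 - 5\right) \right)} + O 6 = -6 + 3 \cdot 6 = -6 + 18 = 12$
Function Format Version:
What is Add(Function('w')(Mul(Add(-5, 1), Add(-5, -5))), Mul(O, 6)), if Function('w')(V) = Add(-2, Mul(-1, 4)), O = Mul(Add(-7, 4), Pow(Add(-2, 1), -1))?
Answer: 12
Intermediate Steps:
O = 3 (O = Mul(-3, Pow(-1, -1)) = Mul(-3, -1) = 3)
Function('w')(V) = -6 (Function('w')(V) = Add(-2, -4) = -6)
Add(Function('w')(Mul(Add(-5, 1), Add(-5, -5))), Mul(O, 6)) = Add(-6, Mul(3, 6)) = Add(-6, 18) = 12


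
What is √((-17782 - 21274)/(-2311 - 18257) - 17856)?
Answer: I*√118016340474/2571 ≈ 133.62*I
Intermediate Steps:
√((-17782 - 21274)/(-2311 - 18257) - 17856) = √(-39056/(-20568) - 17856) = √(-39056*(-1/20568) - 17856) = √(4882/2571 - 17856) = √(-45902894/2571) = I*√118016340474/2571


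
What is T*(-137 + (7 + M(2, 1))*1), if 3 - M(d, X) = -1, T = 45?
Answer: -5670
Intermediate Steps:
M(d, X) = 4 (M(d, X) = 3 - 1*(-1) = 3 + 1 = 4)
T*(-137 + (7 + M(2, 1))*1) = 45*(-137 + (7 + 4)*1) = 45*(-137 + 11*1) = 45*(-137 + 11) = 45*(-126) = -5670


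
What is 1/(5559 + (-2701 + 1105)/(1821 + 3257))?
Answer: 2539/14113503 ≈ 0.00017990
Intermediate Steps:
1/(5559 + (-2701 + 1105)/(1821 + 3257)) = 1/(5559 - 1596/5078) = 1/(5559 - 1596*1/5078) = 1/(5559 - 798/2539) = 1/(14113503/2539) = 2539/14113503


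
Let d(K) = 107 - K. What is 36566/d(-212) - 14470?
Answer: -4579364/319 ≈ -14355.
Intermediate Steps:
36566/d(-212) - 14470 = 36566/(107 - 1*(-212)) - 14470 = 36566/(107 + 212) - 14470 = 36566/319 - 14470 = -4579364/319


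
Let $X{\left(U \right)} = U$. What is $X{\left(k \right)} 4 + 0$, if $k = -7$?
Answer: $-28$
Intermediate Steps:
$X{\left(k \right)} 4 + 0 = \left(-7\right) 4 + 0 = -28 + 0 = -28$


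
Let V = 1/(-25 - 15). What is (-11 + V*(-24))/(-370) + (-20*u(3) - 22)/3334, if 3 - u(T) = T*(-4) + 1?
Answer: -96333/1541975 ≈ -0.062474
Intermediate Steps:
u(T) = 2 + 4*T (u(T) = 3 - (T*(-4) + 1) = 3 - (-4*T + 1) = 3 - (1 - 4*T) = 3 + (-1 + 4*T) = 2 + 4*T)
V = -1/40 (V = 1/(-40) = -1/40 ≈ -0.025000)
(-11 + V*(-24))/(-370) + (-20*u(3) - 22)/3334 = (-11 - 1/40*(-24))/(-370) + (-20*(2 + 4*3) - 22)/3334 = (-11 + ⅗)*(-1/370) + (-20*(2 + 12) - 22)*(1/3334) = -52/5*(-1/370) + (-20*14 - 22)*(1/3334) = 26/925 + (-280 - 22)*(1/3334) = 26/925 - 302*1/3334 = 26/925 - 151/1667 = -96333/1541975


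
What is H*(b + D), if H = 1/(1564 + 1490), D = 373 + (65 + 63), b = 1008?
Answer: 503/1018 ≈ 0.49411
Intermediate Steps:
D = 501 (D = 373 + 128 = 501)
H = 1/3054 ≈ 0.00032744
H*(b + D) = (1008 + 501)/3054 = (1/3054)*1509 = 503/1018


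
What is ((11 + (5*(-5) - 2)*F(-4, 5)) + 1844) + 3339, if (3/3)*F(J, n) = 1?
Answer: 5167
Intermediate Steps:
F(J, n) = 1
((11 + (5*(-5) - 2)*F(-4, 5)) + 1844) + 3339 = ((11 + (5*(-5) - 2)*1) + 1844) + 3339 = ((11 + (-25 - 2)*1) + 1844) + 3339 = ((11 - 27*1) + 1844) + 3339 = ((11 - 27) + 1844) + 3339 = (-16 + 1844) + 3339 = 1828 + 3339 = 5167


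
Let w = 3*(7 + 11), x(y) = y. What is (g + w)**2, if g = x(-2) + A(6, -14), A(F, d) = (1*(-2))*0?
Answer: 2704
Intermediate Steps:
A(F, d) = 0 (A(F, d) = -2*0 = 0)
g = -2 (g = -2 + 0 = -2)
w = 54 (w = 3*18 = 54)
(g + w)**2 = (-2 + 54)**2 = 52**2 = 2704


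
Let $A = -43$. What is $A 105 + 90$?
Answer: $-4425$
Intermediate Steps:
$A 105 + 90 = \left(-43\right) 105 + 90 = -4515 + 90 = -4425$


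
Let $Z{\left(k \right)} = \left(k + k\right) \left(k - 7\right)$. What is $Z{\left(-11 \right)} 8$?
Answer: $3168$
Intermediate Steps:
$Z{\left(k \right)} = 2 k \left(-7 + k\right)$
$Z{\left(-11 \right)} 8 = 2 \left(-11\right) \left(-7 - 11\right) 8 = 2 \left(-11\right) \left(-18\right) 8 = 396 \cdot 8 = 3168$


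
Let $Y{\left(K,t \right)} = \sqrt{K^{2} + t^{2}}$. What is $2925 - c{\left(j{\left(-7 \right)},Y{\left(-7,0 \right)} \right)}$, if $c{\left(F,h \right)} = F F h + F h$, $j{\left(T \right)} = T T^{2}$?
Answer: $-818217$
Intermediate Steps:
$j{\left(T \right)} = T^{3}$
$c{\left(F,h \right)} = F h + h F^{2}$ ($c{\left(F,h \right)} = F^{2} h + F h = h F^{2} + F h = F h + h F^{2}$)
$2925 - c{\left(j{\left(-7 \right)},Y{\left(-7,0 \right)} \right)} = 2925 - \left(-7\right)^{3} \sqrt{\left(-7\right)^{2} + 0^{2}} \left(1 + \left(-7\right)^{3}\right) = 2925 - - 343 \sqrt{49 + 0} \left(1 - 343\right) = 2925 - \left(-343\right) \sqrt{49} \left(-342\right) = 2925 - \left(-343\right) 7 \left(-342\right) = 2925 - 821142 = -818217$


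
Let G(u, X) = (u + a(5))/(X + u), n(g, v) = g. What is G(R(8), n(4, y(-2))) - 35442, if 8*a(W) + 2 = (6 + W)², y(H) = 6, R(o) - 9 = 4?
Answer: -4819889/136 ≈ -35440.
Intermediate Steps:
R(o) = 13 (R(o) = 9 + 4 = 13)
a(W) = -¼ + (6 + W)²/8
G(u, X) = (119/8 + u)/(X + u) (G(u, X) = (u + (-¼ + (6 + 5)²/8))/(X + u) = (u + (-¼ + (⅛)*11²))/(X + u) = (u + (-¼ + (⅛)*121))/(X + u) = (u + (-¼ + 121/8))/(X + u) = (u + 119/8)/(X + u) = (119/8 + u)/(X + u))
G(R(8), n(4, y(-2))) - 35442 = (119/8 + 13)/(4 + 13) - 35442 = (223/8)/17 - 35442 = (1/17)*(223/8) - 35442 = 223/136 - 35442 = -4819889/136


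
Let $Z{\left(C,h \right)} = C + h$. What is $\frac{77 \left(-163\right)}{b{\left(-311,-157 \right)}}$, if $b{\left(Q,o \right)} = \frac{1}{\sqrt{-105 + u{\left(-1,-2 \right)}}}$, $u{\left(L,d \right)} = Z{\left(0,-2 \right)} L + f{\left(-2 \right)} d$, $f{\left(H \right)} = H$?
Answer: $- 37653 i \sqrt{11} \approx - 1.2488 \cdot 10^{5} i$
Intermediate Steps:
$u{\left(L,d \right)} = - 2 L - 2 d$ ($u{\left(L,d \right)} = \left(0 - 2\right) L - 2 d = - 2 L - 2 d$)
$b{\left(Q,o \right)} = - \frac{i \sqrt{11}}{33}$ ($b{\left(Q,o \right)} = \frac{1}{\sqrt{-105 - -6}} = \frac{1}{\sqrt{-105 + \left(2 + 4\right)}} = \frac{1}{\sqrt{-105 + 6}} = \frac{1}{\sqrt{-99}} = \frac{1}{3 i \sqrt{11}} = - \frac{i \sqrt{11}}{33}$)
$\frac{77 \left(-163\right)}{b{\left(-311,-157 \right)}} = \frac{77 \left(-163\right)}{\left(- \frac{1}{33}\right) i \sqrt{11}} = - 12551 \cdot 3 i \sqrt{11} = - 37653 i \sqrt{11}$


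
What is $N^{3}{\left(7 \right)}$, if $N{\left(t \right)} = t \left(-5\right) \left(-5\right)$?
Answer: $5359375$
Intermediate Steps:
$N{\left(t \right)} = 25 t$ ($N{\left(t \right)} = - 5 t \left(-5\right) = 25 t$)
$N^{3}{\left(7 \right)} = \left(25 \cdot 7\right)^{3} = 175^{3} = 5359375$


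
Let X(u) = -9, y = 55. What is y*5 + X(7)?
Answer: 266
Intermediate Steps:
y*5 + X(7) = 55*5 - 9 = 275 - 9 = 266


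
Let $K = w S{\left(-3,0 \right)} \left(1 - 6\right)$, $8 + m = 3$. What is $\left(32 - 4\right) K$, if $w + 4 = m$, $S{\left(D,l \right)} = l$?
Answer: $0$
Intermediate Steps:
$m = -5$ ($m = -8 + 3 = -5$)
$w = -9$ ($w = -4 - 5 = -9$)
$K = 0$ ($K = \left(-9\right) 0 \left(1 - 6\right) = 0 \left(1 - 6\right) = 0 \left(-5\right) = 0$)
$\left(32 - 4\right) K = \left(32 - 4\right) 0 = 28 \cdot 0 = 0$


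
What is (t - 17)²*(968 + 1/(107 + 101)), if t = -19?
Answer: 16308945/13 ≈ 1.2545e+6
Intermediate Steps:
(t - 17)²*(968 + 1/(107 + 101)) = (-19 - 17)²*(968 + 1/(107 + 101)) = (-36)²*(968 + 1/208) = 1296*(968 + 1/208) = 1296*(201345/208) = 16308945/13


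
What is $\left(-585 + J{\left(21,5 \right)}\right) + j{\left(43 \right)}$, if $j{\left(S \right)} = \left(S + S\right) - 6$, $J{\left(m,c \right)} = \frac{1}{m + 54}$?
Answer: $- \frac{37874}{75} \approx -504.99$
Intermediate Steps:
$J{\left(m,c \right)} = \frac{1}{54 + m}$
$j{\left(S \right)} = -6 + 2 S$ ($j{\left(S \right)} = 2 S - 6 = -6 + 2 S$)
$\left(-585 + J{\left(21,5 \right)}\right) + j{\left(43 \right)} = \left(-585 + \frac{1}{54 + 21}\right) + \left(-6 + 2 \cdot 43\right) = \left(-585 + \frac{1}{75}\right) + \left(-6 + 86\right) = \left(-585 + \frac{1}{75}\right) + 80 = - \frac{43874}{75} + 80 = - \frac{37874}{75}$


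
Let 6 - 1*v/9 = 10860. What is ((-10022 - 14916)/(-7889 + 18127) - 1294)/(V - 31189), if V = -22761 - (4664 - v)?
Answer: 1327291/160019940 ≈ 0.0082945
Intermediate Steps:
v = -97686 (v = 54 - 9*10860 = 54 - 97740 = -97686)
V = -125111 (V = -22761 - (4664 - 1*(-97686)) = -22761 - (4664 + 97686) = -22761 - 1*102350 = -22761 - 102350 = -125111)
((-10022 - 14916)/(-7889 + 18127) - 1294)/(V - 31189) = ((-10022 - 14916)/(-7889 + 18127) - 1294)/(-125111 - 31189) = (-24938/10238 - 1294)/(-156300) = (-24938*1/10238 - 1294)*(-1/156300) = (-12469/5119 - 1294)*(-1/156300) = -6636455/5119*(-1/156300) = 1327291/160019940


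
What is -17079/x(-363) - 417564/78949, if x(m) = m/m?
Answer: -1348787535/78949 ≈ -17084.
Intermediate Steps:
x(m) = 1
-17079/x(-363) - 417564/78949 = -17079/1 - 417564/78949 = -17079*1 - 417564*1/78949 = -17079 - 417564/78949 = -1348787535/78949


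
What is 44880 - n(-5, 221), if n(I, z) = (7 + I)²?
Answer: 44876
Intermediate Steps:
44880 - n(-5, 221) = 44880 - (7 - 5)² = 44880 - 1*2² = 44880 - 1*4 = 44880 - 4 = 44876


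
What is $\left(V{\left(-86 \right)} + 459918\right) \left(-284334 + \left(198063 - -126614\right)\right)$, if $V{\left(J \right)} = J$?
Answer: $18551002376$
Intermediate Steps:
$\left(V{\left(-86 \right)} + 459918\right) \left(-284334 + \left(198063 - -126614\right)\right) = \left(-86 + 459918\right) \left(-284334 + \left(198063 - -126614\right)\right) = 459832 \left(-284334 + \left(198063 + 126614\right)\right) = 459832 \left(-284334 + 324677\right) = 459832 \cdot 40343 = 18551002376$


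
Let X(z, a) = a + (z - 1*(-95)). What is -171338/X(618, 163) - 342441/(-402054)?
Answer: -2857797914/14674971 ≈ -194.74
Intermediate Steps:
X(z, a) = 95 + a + z (X(z, a) = a + (z + 95) = a + (95 + z) = 95 + a + z)
-171338/X(618, 163) - 342441/(-402054) = -171338/(95 + 163 + 618) - 342441/(-402054) = -171338/876 - 342441*(-1/402054) = -171338*1/876 + 114147/134018 = -85669/438 + 114147/134018 = -2857797914/14674971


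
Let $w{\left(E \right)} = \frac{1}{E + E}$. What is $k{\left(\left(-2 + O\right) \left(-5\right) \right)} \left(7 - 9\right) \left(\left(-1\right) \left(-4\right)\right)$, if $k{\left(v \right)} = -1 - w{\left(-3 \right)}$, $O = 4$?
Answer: $\frac{20}{3} \approx 6.6667$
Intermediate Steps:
$w{\left(E \right)} = \frac{1}{2 E}$
$k{\left(v \right)} = - \frac{5}{6}$ ($k{\left(v \right)} = -1 - \frac{1}{2 \left(-3\right)} = -1 - \frac{1}{2} \left(- \frac{1}{3}\right) = -1 - - \frac{1}{6} = -1 + \frac{1}{6} = - \frac{5}{6}$)
$k{\left(\left(-2 + O\right) \left(-5\right) \right)} \left(7 - 9\right) \left(\left(-1\right) \left(-4\right)\right) = - \frac{5 \left(7 - 9\right)}{6} \left(\left(-1\right) \left(-4\right)\right) = \left(- \frac{5}{6}\right) \left(-2\right) 4 = \frac{5}{3} \cdot 4 = \frac{20}{3}$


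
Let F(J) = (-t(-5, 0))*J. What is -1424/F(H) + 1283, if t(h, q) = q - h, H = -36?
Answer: 57379/45 ≈ 1275.1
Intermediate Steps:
F(J) = -5*J (F(J) = (-(0 - 1*(-5)))*J = (-(0 + 5))*J = (-1*5)*J = -5*J)
-1424/F(H) + 1283 = -1424/((-5*(-36))) + 1283 = -1424/180 + 1283 = -1424*1/180 + 1283 = -356/45 + 1283 = 57379/45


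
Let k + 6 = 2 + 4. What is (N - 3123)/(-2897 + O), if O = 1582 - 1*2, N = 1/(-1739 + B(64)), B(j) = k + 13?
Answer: 5390299/2273142 ≈ 2.3713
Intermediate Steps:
k = 0 (k = -6 + (2 + 4) = -6 + 6 = 0)
B(j) = 13 (B(j) = 0 + 13 = 13)
N = -1/1726 (N = 1/(-1739 + 13) = 1/(-1726) = -1/1726 ≈ -0.00057937)
O = 1580 (O = 1582 - 2 = 1580)
(N - 3123)/(-2897 + O) = (-1/1726 - 3123)/(-2897 + 1580) = -5390299/1726/(-1317) = -5390299/1726*(-1/1317) = 5390299/2273142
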